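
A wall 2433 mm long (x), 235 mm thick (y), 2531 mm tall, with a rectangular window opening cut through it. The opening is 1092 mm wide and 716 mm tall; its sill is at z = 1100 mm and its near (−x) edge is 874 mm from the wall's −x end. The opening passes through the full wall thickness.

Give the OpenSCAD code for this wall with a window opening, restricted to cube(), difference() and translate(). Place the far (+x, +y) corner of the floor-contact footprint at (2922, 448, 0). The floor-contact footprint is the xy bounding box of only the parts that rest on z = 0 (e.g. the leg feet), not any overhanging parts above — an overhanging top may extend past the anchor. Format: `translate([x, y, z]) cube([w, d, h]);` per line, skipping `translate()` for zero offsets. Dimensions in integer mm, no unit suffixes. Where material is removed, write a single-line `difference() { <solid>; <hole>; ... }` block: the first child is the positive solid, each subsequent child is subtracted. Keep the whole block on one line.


difference() { translate([489, 213, 0]) cube([2433, 235, 2531]); translate([1363, 213, 1100]) cube([1092, 235, 716]); }


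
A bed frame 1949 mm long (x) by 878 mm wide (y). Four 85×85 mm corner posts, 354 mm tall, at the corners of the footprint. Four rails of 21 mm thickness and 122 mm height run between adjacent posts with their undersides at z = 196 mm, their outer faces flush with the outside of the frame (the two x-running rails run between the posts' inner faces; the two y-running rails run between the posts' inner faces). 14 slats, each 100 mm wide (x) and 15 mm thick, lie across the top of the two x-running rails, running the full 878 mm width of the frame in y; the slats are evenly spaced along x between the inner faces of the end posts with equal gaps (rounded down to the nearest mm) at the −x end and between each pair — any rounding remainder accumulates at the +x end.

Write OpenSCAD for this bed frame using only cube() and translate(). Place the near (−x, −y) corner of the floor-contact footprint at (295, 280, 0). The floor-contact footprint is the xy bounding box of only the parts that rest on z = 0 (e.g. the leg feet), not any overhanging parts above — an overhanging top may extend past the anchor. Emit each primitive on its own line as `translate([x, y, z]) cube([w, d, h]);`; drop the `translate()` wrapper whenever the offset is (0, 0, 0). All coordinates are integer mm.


// slat z = rail_z + rail_h = 196 + 122 = 318
// slat gap = ⌊(1779 − 14·100) / 15⌋ = 25
translate([295, 280, 0]) cube([85, 85, 354]);
translate([295, 1073, 0]) cube([85, 85, 354]);
translate([2159, 280, 0]) cube([85, 85, 354]);
translate([2159, 1073, 0]) cube([85, 85, 354]);
translate([380, 280, 196]) cube([1779, 21, 122]);
translate([380, 1137, 196]) cube([1779, 21, 122]);
translate([295, 365, 196]) cube([21, 708, 122]);
translate([2223, 365, 196]) cube([21, 708, 122]);
translate([405, 280, 318]) cube([100, 878, 15]);
translate([530, 280, 318]) cube([100, 878, 15]);
translate([655, 280, 318]) cube([100, 878, 15]);
translate([780, 280, 318]) cube([100, 878, 15]);
translate([905, 280, 318]) cube([100, 878, 15]);
translate([1030, 280, 318]) cube([100, 878, 15]);
translate([1155, 280, 318]) cube([100, 878, 15]);
translate([1280, 280, 318]) cube([100, 878, 15]);
translate([1405, 280, 318]) cube([100, 878, 15]);
translate([1530, 280, 318]) cube([100, 878, 15]);
translate([1655, 280, 318]) cube([100, 878, 15]);
translate([1780, 280, 318]) cube([100, 878, 15]);
translate([1905, 280, 318]) cube([100, 878, 15]);
translate([2030, 280, 318]) cube([100, 878, 15]);


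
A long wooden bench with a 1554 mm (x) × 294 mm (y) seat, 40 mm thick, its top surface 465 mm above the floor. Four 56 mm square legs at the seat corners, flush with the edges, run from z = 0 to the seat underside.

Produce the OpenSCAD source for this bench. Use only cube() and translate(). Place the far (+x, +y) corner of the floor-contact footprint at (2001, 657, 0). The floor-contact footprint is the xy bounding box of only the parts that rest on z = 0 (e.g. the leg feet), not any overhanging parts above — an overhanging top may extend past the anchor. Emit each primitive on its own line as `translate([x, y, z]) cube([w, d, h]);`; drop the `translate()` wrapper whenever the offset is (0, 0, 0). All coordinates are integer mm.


translate([447, 363, 425]) cube([1554, 294, 40]);
translate([447, 363, 0]) cube([56, 56, 425]);
translate([447, 601, 0]) cube([56, 56, 425]);
translate([1945, 363, 0]) cube([56, 56, 425]);
translate([1945, 601, 0]) cube([56, 56, 425]);


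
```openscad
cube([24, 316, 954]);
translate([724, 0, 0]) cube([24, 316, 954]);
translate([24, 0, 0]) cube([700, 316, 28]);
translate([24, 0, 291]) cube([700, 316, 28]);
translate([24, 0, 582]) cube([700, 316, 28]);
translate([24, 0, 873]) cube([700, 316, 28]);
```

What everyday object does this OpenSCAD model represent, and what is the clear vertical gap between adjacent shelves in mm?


A bookshelf. The clear shelf gap is 263 mm.

Two tall side panels with 4 horizontal boards between them — a bookshelf. The first two shelf undersides are at z = 0 and z = 291; with shelf thickness 28, the clear gap is 291 − 0 − 28 = 263 mm.


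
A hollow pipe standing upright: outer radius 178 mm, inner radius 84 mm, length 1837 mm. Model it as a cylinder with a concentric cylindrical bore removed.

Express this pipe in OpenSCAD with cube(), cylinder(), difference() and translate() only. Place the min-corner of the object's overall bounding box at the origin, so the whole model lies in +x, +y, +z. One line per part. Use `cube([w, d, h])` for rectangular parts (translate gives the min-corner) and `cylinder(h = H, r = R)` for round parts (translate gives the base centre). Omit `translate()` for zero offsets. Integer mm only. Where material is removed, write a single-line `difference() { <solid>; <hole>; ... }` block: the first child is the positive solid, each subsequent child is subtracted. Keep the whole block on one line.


difference() { translate([178, 178, 0]) cylinder(h = 1837, r = 178); translate([178, 178, 0]) cylinder(h = 1837, r = 84); }


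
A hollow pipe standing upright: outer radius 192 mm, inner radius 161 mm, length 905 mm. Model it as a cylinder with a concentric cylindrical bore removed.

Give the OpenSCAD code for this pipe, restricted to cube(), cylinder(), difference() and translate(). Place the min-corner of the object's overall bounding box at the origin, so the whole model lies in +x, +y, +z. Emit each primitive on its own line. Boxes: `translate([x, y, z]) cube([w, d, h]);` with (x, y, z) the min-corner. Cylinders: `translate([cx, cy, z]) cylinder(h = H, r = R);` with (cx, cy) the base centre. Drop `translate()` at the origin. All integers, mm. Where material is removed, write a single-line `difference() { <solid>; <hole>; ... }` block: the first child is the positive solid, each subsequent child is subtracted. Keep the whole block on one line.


difference() { translate([192, 192, 0]) cylinder(h = 905, r = 192); translate([192, 192, 0]) cylinder(h = 905, r = 161); }


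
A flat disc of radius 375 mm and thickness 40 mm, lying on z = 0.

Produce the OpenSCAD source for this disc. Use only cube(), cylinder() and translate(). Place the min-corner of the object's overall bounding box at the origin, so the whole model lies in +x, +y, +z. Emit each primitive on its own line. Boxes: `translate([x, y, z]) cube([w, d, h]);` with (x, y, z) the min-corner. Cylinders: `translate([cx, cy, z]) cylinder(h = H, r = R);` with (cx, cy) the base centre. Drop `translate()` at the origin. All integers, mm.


translate([375, 375, 0]) cylinder(h = 40, r = 375);


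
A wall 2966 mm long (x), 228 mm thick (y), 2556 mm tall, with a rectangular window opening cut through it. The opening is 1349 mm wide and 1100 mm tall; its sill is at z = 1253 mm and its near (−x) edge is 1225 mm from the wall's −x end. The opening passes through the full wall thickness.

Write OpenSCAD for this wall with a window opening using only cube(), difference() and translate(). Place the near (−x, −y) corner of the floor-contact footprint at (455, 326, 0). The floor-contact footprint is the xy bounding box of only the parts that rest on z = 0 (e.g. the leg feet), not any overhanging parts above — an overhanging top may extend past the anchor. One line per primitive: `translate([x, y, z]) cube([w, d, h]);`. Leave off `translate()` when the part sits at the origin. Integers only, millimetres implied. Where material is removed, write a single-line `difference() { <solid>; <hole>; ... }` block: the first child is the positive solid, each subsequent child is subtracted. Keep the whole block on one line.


difference() { translate([455, 326, 0]) cube([2966, 228, 2556]); translate([1680, 326, 1253]) cube([1349, 228, 1100]); }


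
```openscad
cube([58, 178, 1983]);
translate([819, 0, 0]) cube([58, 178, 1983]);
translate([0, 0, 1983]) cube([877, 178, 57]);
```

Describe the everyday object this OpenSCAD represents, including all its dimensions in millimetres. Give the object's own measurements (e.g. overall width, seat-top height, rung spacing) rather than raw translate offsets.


A door frame. The clear opening is 761 mm wide and 1983 mm high. Two 58 mm wide jambs, 178 mm deep, stand either side of the opening from the floor to the top of the opening. A 57 mm thick head sits across the top of both jambs, spanning the full outside width of the frame.


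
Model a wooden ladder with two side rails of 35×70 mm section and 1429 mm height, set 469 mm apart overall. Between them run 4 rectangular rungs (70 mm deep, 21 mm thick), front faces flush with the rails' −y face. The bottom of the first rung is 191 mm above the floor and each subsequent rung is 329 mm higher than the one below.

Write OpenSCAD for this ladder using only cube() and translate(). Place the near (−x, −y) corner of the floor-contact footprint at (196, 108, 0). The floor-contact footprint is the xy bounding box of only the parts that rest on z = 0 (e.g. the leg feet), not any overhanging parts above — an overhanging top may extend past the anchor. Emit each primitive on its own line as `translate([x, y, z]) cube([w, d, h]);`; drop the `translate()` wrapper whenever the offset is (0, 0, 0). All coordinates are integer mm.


translate([196, 108, 0]) cube([35, 70, 1429]);
translate([630, 108, 0]) cube([35, 70, 1429]);
translate([231, 108, 191]) cube([399, 70, 21]);
translate([231, 108, 520]) cube([399, 70, 21]);
translate([231, 108, 849]) cube([399, 70, 21]);
translate([231, 108, 1178]) cube([399, 70, 21]);


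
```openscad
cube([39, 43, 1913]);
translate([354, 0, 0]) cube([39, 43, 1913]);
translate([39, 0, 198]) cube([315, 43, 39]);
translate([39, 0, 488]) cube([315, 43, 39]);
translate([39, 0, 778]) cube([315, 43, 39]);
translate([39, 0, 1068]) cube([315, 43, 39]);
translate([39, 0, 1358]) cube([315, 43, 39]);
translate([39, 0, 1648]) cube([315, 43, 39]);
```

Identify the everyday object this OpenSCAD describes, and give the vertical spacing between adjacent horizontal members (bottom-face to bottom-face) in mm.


A ladder. The rung spacing is 290 mm.

Two tall 39×43 posts with 6 short bars between them — a ladder. Adjacent rungs sit at z = 198 and z = 488, so the spacing is 488 − 198 = 290 mm.


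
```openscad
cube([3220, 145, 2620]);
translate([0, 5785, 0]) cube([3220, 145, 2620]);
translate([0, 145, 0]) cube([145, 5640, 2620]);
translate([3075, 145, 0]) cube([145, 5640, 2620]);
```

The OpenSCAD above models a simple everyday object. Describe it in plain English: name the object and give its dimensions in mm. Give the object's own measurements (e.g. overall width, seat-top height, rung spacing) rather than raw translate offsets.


The wall frame of a small rectangular building: four walls, each 2620 mm tall and 145 mm thick, enclosing a footprint 3220 mm (x) by 5930 mm (y) outside-to-outside, with no floor or roof. The front and back walls (the −y and +y sides) span the full width; the two side walls fit between them.


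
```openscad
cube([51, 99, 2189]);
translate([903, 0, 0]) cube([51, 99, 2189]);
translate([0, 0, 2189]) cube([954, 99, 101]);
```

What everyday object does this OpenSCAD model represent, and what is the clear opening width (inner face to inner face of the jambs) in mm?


A door frame. The clear opening width is 852 mm.

Two 2189 mm tall posts with a header on top — a door frame. The left jamb is 51 mm wide at x = 0; the right jamb starts at x = 903. The clear opening is 903 − 51 = 852 mm.


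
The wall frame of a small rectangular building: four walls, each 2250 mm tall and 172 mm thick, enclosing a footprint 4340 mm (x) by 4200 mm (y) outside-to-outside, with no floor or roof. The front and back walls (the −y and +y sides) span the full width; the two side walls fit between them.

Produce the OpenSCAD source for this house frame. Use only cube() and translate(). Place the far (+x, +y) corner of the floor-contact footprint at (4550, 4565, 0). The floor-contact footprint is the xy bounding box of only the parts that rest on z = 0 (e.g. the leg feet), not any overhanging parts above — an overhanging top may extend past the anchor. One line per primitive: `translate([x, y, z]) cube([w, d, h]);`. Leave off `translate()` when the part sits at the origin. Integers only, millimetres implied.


translate([210, 365, 0]) cube([4340, 172, 2250]);
translate([210, 4393, 0]) cube([4340, 172, 2250]);
translate([210, 537, 0]) cube([172, 3856, 2250]);
translate([4378, 537, 0]) cube([172, 3856, 2250]);


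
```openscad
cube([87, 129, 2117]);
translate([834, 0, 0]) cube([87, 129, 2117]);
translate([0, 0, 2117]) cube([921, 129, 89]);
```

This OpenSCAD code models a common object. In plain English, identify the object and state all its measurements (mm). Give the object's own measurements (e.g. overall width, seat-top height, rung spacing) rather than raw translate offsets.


A door frame. The clear opening is 747 mm wide and 2117 mm high. Two 87 mm wide jambs, 129 mm deep, stand either side of the opening from the floor to the top of the opening. A 89 mm thick head sits across the top of both jambs, spanning the full outside width of the frame.


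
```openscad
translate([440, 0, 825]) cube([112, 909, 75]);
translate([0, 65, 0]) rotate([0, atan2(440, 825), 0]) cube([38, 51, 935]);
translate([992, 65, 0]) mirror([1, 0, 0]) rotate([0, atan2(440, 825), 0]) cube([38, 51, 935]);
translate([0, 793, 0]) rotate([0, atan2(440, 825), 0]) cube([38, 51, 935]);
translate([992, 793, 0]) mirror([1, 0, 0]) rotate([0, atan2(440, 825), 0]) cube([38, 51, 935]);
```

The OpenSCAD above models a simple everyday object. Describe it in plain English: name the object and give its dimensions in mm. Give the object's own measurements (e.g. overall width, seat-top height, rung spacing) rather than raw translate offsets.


A sawhorse. A 112×909×75 mm beam (x, y, z) sits on two A-frame leg pairs. Each pair is two raked legs of 38×51 mm section (51 mm along y) splaying symmetrically in x. Each leg rises 825 mm vertically over 440 mm of horizontal reach and is 935 mm long along its own axis. Every leg's outer bottom edge rests on the floor and its outer top edge meets a bottom edge of the beam — the left legs (tilting toward +x) meet the beam's −x bottom edge, the right legs (their mirror images, tilting toward −x) meet its +x bottom edge — so the leg tops tuck under the beam, the beam's underside is 825 mm above the floor, and the feet are 992 mm apart outside-to-outside with the beam centred between them. The two leg pairs are set in 65 mm from either end of the beam.


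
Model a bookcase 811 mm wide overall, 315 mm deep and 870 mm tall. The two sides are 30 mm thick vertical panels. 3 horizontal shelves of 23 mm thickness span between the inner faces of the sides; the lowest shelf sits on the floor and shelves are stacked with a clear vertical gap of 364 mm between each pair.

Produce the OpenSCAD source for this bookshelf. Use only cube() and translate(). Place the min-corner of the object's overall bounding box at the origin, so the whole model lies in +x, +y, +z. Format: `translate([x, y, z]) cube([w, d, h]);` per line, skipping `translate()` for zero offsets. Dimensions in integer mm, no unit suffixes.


cube([30, 315, 870]);
translate([781, 0, 0]) cube([30, 315, 870]);
translate([30, 0, 0]) cube([751, 315, 23]);
translate([30, 0, 387]) cube([751, 315, 23]);
translate([30, 0, 774]) cube([751, 315, 23]);


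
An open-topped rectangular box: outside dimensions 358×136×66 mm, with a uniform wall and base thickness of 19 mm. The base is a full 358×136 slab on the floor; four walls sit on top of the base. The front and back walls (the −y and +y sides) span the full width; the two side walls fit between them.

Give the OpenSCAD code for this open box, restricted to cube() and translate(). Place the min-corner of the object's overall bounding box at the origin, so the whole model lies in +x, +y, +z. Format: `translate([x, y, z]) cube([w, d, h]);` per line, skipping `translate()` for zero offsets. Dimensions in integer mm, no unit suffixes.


cube([358, 136, 19]);
translate([0, 0, 19]) cube([358, 19, 47]);
translate([0, 117, 19]) cube([358, 19, 47]);
translate([0, 19, 19]) cube([19, 98, 47]);
translate([339, 19, 19]) cube([19, 98, 47]);


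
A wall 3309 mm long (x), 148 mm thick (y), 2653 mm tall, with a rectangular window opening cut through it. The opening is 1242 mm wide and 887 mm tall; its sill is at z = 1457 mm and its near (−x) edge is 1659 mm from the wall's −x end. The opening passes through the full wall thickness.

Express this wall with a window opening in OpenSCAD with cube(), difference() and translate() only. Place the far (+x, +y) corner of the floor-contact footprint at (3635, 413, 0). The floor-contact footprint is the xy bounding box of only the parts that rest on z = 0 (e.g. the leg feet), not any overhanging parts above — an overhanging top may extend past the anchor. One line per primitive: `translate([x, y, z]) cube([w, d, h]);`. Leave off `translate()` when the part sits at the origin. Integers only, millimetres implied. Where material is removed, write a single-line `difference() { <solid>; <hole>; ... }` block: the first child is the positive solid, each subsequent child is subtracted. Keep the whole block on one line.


difference() { translate([326, 265, 0]) cube([3309, 148, 2653]); translate([1985, 265, 1457]) cube([1242, 148, 887]); }


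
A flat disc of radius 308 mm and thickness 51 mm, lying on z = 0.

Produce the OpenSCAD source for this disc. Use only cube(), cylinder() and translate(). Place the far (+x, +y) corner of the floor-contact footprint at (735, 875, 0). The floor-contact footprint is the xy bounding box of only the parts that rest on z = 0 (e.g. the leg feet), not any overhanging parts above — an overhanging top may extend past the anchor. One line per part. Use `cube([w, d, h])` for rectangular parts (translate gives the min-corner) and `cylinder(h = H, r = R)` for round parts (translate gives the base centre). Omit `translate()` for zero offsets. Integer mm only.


translate([427, 567, 0]) cylinder(h = 51, r = 308);


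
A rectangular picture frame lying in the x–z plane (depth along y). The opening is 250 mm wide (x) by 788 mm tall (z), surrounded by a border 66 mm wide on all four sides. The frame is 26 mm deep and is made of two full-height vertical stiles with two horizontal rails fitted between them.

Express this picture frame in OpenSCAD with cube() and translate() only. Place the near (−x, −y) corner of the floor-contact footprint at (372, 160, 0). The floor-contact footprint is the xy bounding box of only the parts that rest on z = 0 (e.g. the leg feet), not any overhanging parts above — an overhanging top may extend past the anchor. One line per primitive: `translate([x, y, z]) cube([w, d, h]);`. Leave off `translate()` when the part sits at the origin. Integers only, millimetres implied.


translate([372, 160, 0]) cube([66, 26, 920]);
translate([688, 160, 0]) cube([66, 26, 920]);
translate([438, 160, 0]) cube([250, 26, 66]);
translate([438, 160, 854]) cube([250, 26, 66]);


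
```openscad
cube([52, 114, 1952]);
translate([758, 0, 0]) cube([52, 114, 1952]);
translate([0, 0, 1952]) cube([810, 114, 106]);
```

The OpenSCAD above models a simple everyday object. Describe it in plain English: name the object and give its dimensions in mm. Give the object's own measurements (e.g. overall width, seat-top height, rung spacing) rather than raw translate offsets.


A door frame. The clear opening is 706 mm wide and 1952 mm high. Two 52 mm wide jambs, 114 mm deep, stand either side of the opening from the floor to the top of the opening. A 106 mm thick head sits across the top of both jambs, spanning the full outside width of the frame.


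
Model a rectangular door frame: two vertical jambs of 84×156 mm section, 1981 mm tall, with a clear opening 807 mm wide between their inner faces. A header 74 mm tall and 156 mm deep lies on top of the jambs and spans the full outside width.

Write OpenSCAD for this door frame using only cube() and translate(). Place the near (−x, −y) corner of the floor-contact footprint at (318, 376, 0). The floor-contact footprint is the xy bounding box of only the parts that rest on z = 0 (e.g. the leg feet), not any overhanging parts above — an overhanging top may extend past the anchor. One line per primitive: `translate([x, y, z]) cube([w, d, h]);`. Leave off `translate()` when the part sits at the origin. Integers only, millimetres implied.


translate([318, 376, 0]) cube([84, 156, 1981]);
translate([1209, 376, 0]) cube([84, 156, 1981]);
translate([318, 376, 1981]) cube([975, 156, 74]);


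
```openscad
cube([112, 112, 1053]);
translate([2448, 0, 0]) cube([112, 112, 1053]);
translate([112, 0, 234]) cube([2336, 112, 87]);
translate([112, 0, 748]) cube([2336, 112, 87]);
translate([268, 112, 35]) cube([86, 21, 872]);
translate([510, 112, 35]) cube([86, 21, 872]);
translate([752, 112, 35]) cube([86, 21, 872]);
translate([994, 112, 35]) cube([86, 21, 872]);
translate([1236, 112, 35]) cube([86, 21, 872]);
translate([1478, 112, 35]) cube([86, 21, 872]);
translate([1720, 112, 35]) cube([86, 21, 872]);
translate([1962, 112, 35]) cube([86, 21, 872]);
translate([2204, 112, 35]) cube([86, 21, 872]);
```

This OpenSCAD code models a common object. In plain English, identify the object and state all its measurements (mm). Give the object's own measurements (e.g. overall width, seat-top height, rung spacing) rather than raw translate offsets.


A fence section. Two 112×112 mm posts, 1053 mm tall, stand on the floor with a clear span of 2336 mm between their inner faces. Two horizontal rails of 112×87 mm section span the gap between the posts with their undersides at z = 234 mm and z = 748 mm, flush with the posts' −y face. 9 pickets, each 86 mm wide, 21 mm thick and 872 mm tall, are fixed to the +y face of the rails with their bottoms at z = 35 mm, spaced across the span with a 156 mm gap after the −x post and between neighbouring pickets, with 158 mm left before the +x post.


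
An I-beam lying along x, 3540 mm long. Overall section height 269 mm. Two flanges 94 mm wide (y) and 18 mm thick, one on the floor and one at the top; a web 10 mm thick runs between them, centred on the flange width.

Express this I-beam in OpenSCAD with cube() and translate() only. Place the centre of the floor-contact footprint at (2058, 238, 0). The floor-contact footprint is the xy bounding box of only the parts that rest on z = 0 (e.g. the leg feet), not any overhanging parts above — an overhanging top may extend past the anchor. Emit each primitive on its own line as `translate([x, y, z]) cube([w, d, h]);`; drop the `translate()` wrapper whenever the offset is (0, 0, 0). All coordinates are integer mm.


translate([288, 191, 0]) cube([3540, 94, 18]);
translate([288, 233, 18]) cube([3540, 10, 233]);
translate([288, 191, 251]) cube([3540, 94, 18]);


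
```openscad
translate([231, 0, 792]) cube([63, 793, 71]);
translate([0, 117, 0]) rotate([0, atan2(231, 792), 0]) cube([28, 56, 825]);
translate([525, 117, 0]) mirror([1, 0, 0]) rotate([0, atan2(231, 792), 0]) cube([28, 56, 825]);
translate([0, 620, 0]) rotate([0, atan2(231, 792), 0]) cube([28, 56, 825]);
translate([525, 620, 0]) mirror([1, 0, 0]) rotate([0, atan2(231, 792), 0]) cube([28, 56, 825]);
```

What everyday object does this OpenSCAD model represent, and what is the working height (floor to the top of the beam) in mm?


A sawhorse. The overall height is 863 mm.

A beam across two mirrored pairs of raked legs — a sawhorse. The beam's underside is at z = 792 (matching the legs' vertical rise in atan2(231, 792)) and the beam is 71 mm tall, so its top is at 792 + 71 = 863 mm. The raked legs top out at the beam's underside, so that is the highest point.


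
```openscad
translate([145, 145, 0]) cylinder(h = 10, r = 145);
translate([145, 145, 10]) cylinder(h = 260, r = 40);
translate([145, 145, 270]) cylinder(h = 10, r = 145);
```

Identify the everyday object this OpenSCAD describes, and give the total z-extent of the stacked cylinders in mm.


A spool. The overall height is 280 mm.

Three coaxial cylinders, large–small–large — a spool. Two 10 mm flanges and a 260 mm core give 10 + 260 + 10 = 280 mm.


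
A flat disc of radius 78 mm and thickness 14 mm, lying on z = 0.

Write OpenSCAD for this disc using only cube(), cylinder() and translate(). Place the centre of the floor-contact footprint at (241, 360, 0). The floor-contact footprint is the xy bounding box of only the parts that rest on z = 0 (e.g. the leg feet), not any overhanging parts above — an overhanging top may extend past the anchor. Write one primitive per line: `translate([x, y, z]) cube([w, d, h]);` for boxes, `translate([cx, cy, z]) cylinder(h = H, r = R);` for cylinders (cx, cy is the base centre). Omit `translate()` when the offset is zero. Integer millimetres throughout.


translate([241, 360, 0]) cylinder(h = 14, r = 78);


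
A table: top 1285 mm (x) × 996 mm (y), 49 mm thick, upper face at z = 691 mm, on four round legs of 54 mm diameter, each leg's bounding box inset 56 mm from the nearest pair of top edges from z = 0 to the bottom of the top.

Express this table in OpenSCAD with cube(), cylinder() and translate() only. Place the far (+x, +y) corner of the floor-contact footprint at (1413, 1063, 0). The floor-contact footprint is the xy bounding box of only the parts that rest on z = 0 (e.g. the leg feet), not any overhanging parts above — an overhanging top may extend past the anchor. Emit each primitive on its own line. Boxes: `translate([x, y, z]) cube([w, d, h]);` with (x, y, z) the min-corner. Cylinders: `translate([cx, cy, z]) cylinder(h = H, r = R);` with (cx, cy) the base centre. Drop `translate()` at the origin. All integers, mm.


// leg_h = 691 - 49 = 642
translate([184, 123, 642]) cube([1285, 996, 49]);
translate([267, 206, 0]) cylinder(h = 642, r = 27);
translate([1386, 206, 0]) cylinder(h = 642, r = 27);
translate([267, 1036, 0]) cylinder(h = 642, r = 27);
translate([1386, 1036, 0]) cylinder(h = 642, r = 27);


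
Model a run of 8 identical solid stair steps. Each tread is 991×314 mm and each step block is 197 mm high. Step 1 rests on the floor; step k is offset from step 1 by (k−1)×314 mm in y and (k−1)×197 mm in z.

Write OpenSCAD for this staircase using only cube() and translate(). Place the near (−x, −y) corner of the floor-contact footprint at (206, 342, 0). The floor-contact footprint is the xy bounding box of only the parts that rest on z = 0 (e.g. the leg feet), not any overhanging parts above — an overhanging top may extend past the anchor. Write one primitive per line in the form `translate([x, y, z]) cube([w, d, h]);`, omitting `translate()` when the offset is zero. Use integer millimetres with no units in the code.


translate([206, 342, 0]) cube([991, 314, 197]);
translate([206, 656, 197]) cube([991, 314, 197]);
translate([206, 970, 394]) cube([991, 314, 197]);
translate([206, 1284, 591]) cube([991, 314, 197]);
translate([206, 1598, 788]) cube([991, 314, 197]);
translate([206, 1912, 985]) cube([991, 314, 197]);
translate([206, 2226, 1182]) cube([991, 314, 197]);
translate([206, 2540, 1379]) cube([991, 314, 197]);


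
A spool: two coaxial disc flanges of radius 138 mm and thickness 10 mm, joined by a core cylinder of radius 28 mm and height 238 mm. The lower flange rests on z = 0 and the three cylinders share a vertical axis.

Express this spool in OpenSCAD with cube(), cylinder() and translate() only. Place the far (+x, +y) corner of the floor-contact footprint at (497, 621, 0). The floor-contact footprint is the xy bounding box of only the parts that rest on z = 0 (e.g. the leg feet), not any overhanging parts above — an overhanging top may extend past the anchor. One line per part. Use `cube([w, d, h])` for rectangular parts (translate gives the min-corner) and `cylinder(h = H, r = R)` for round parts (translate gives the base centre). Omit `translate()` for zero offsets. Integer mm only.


translate([359, 483, 0]) cylinder(h = 10, r = 138);
translate([359, 483, 10]) cylinder(h = 238, r = 28);
translate([359, 483, 248]) cylinder(h = 10, r = 138);


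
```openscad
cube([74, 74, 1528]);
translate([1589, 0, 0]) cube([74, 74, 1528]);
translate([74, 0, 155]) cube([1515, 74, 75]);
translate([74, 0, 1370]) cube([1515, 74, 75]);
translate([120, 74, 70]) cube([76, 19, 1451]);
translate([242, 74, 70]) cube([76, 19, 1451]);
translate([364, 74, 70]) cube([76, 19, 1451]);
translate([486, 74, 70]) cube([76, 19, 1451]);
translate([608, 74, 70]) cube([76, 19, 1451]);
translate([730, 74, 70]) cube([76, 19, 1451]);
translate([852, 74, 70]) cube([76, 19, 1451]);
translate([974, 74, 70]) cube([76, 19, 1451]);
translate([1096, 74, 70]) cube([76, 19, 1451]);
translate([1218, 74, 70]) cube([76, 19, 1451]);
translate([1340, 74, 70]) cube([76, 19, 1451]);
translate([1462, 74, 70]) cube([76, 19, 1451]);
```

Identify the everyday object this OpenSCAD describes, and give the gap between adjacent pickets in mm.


A fence section. The picket gap is 46 mm.

Two posts, two rails, 12 pickets — a fence section. Span 1515 mm holds 12 pickets of 76 mm with 13 equal gaps: ⌊(1515 − 12·76) / 13⌋ = 46 mm.


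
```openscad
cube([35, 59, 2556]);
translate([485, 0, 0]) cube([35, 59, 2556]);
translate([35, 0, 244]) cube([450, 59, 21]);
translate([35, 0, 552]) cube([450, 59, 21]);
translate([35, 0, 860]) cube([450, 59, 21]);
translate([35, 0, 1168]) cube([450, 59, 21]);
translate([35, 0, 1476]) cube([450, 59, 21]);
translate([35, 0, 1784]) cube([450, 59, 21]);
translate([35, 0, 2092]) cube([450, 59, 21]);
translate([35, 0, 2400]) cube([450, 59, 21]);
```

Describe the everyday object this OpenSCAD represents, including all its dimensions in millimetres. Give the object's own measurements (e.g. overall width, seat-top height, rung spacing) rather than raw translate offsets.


A straight ladder. Two 35×59 mm vertical rails, 2556 mm tall, stand 520 mm apart (outside-to-outside) with their front faces coplanar on the −y side. 8 rungs, each 59 mm deep and 21 mm tall, span between the inner faces of the rails, front faces flush with the rails. The lowest rung's underside is at z = 244 mm and rungs are spaced 308 mm apart (underside to underside).


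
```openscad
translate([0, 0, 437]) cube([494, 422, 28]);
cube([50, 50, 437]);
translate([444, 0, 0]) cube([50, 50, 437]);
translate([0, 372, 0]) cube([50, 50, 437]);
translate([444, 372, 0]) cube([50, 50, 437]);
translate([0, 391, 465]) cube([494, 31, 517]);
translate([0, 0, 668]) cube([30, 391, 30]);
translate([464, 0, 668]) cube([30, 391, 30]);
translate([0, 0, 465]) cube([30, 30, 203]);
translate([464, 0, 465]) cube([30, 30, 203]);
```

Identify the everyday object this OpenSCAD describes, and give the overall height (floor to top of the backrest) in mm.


A chair. The overall height is 982 mm.

A slab on four corner posts with a tall panel at the back — a chair. The seat slab sits at z = 437 with thickness 28, and the 517 mm backrest starts at the seat top, so the overall height is 437 + 28 + 517 = 982 mm.


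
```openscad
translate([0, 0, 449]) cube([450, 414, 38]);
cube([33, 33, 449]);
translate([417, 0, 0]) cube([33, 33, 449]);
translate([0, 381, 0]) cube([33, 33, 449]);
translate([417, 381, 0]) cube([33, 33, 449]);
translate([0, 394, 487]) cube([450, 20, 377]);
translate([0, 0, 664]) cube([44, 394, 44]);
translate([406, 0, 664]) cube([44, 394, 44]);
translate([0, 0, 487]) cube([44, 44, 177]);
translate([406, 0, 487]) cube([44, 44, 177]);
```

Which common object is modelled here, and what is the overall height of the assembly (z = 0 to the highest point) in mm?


A chair. The overall height is 864 mm.

A slab on four corner posts with a tall panel at the back — a chair. The seat slab sits at z = 449 with thickness 38, and the 377 mm backrest starts at the seat top, so the overall height is 449 + 38 + 377 = 864 mm.


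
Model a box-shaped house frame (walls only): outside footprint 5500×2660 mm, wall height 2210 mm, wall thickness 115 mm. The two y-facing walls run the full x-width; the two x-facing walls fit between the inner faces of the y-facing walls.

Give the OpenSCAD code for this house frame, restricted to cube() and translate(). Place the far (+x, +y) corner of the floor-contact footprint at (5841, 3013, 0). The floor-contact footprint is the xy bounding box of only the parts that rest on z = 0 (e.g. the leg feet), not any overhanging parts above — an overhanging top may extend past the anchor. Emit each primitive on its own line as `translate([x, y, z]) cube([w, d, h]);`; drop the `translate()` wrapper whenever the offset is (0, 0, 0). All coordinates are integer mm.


translate([341, 353, 0]) cube([5500, 115, 2210]);
translate([341, 2898, 0]) cube([5500, 115, 2210]);
translate([341, 468, 0]) cube([115, 2430, 2210]);
translate([5726, 468, 0]) cube([115, 2430, 2210]);


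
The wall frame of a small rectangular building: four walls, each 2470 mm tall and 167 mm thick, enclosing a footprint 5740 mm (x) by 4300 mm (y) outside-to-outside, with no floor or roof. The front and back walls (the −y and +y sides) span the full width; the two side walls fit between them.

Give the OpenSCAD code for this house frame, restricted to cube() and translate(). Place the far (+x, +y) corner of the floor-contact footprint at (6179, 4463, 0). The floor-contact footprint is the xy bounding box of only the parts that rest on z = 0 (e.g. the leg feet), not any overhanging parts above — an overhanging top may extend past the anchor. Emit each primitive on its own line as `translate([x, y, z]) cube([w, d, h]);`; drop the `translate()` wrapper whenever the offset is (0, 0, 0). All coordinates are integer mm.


translate([439, 163, 0]) cube([5740, 167, 2470]);
translate([439, 4296, 0]) cube([5740, 167, 2470]);
translate([439, 330, 0]) cube([167, 3966, 2470]);
translate([6012, 330, 0]) cube([167, 3966, 2470]);


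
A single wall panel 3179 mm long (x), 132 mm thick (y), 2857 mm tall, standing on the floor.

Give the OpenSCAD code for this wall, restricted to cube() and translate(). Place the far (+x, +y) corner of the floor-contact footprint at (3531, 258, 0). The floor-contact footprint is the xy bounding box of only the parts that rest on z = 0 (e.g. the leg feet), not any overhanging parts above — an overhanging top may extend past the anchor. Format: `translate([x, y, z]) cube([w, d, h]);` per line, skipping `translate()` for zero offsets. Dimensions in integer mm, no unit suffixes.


translate([352, 126, 0]) cube([3179, 132, 2857]);


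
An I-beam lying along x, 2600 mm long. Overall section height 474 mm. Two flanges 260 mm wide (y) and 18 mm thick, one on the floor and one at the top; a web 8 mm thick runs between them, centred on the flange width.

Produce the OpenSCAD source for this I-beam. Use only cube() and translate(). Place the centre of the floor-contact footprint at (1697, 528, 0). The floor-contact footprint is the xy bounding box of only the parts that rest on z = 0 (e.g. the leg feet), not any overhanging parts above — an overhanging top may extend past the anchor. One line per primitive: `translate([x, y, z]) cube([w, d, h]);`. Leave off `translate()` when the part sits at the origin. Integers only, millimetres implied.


translate([397, 398, 0]) cube([2600, 260, 18]);
translate([397, 524, 18]) cube([2600, 8, 438]);
translate([397, 398, 456]) cube([2600, 260, 18]);


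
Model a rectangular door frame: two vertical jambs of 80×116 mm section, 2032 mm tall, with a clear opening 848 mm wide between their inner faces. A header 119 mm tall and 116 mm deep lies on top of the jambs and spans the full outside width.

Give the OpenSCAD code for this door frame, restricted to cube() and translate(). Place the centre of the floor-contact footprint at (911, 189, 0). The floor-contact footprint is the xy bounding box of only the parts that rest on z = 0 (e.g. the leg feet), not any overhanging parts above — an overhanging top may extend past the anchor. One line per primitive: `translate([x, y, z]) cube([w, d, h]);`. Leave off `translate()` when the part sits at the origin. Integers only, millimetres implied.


translate([407, 131, 0]) cube([80, 116, 2032]);
translate([1335, 131, 0]) cube([80, 116, 2032]);
translate([407, 131, 2032]) cube([1008, 116, 119]);


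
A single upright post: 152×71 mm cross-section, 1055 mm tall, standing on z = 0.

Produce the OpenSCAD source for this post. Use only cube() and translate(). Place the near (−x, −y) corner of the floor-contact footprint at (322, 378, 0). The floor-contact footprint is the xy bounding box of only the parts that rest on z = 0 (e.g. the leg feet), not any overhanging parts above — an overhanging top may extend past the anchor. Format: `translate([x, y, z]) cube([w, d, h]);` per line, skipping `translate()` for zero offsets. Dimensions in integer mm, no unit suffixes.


translate([322, 378, 0]) cube([152, 71, 1055]);


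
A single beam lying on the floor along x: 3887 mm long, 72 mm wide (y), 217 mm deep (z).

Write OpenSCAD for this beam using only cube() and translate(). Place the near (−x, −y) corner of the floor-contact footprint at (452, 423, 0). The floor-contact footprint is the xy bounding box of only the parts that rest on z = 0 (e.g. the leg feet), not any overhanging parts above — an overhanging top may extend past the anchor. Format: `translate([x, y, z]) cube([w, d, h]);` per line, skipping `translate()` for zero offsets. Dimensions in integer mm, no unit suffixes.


translate([452, 423, 0]) cube([3887, 72, 217]);


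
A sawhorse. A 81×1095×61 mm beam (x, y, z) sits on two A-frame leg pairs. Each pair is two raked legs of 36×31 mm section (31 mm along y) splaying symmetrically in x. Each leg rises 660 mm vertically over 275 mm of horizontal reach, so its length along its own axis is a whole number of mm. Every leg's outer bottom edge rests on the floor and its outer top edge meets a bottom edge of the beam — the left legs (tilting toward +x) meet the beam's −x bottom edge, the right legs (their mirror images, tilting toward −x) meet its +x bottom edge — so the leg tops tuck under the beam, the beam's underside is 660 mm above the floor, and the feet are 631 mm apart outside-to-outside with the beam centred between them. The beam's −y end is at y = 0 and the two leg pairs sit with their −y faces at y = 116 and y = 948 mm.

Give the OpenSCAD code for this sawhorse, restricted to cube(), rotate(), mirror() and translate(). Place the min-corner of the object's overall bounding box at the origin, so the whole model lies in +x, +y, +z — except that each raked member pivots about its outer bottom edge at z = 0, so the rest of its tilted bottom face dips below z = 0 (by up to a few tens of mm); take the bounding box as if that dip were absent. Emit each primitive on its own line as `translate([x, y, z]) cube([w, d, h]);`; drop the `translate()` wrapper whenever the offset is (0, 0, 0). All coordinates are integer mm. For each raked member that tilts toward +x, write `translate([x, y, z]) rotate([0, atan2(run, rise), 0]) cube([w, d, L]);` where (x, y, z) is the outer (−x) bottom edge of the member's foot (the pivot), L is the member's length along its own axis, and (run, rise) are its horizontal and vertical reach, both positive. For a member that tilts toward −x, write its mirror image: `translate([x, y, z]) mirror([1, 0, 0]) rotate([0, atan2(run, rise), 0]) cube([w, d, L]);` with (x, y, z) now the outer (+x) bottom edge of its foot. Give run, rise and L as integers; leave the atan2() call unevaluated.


translate([275, 0, 660]) cube([81, 1095, 61]);
translate([0, 116, 0]) rotate([0, atan2(275, 660), 0]) cube([36, 31, 715]);
translate([631, 116, 0]) mirror([1, 0, 0]) rotate([0, atan2(275, 660), 0]) cube([36, 31, 715]);
translate([0, 948, 0]) rotate([0, atan2(275, 660), 0]) cube([36, 31, 715]);
translate([631, 948, 0]) mirror([1, 0, 0]) rotate([0, atan2(275, 660), 0]) cube([36, 31, 715]);
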